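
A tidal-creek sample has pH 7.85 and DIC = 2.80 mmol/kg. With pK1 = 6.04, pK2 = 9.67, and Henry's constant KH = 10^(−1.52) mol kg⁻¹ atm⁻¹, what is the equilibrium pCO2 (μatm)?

pCO2 = 1390 μatm

α₀ = 1 / (1 + K1/[H⁺] + K1K2/[H⁺]²) = 1 / (1 + 10^+1.81 + 10^-0.01)
   = 1 / (1 + 64.565 + 0.97724) = 1/66.543 = 0.01503
[CO2*] = α₀ × DIC = 0.01503 × 2.80 = 0.04208 mmol/kg
pCO2 = [CO2*]/KH = 4.208×10^-5 / 3.020×10^-2 = 1390 μatm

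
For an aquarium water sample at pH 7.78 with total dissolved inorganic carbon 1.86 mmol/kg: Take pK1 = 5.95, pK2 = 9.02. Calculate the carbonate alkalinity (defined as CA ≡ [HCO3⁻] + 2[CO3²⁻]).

CA = 1.93 mmol/kg

CA = [HCO3⁻] + 2[CO3²⁻] = (α₁ + 2α₂)·DIC
At pH 7.78: [H⁺]/K1 = 10^-1.83 = 0.014791, K2/[H⁺] = 10^-1.24 = 0.057544
α₁ = 1/(1 + 0.014791 + 0.057544) = 1/1.0723 = 0.9325; α₂ = α₁·K2/[H⁺] = 0.05366
α₁ + 2α₂ = 1.0399
CA = 1.0399 × 1.86 = 1.93 mmol/kg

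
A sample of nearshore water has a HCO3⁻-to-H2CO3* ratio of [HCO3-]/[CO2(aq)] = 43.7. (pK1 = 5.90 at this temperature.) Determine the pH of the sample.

pH = 7.54

From K1 = [H⁺][HCO3-]/[CO2(aq)]:  pH = pK1 + log₁₀([HCO3-]/[CO2(aq)])
log₁₀(43.7) = +1.640
pH = 5.90 + (+1.640) = 7.54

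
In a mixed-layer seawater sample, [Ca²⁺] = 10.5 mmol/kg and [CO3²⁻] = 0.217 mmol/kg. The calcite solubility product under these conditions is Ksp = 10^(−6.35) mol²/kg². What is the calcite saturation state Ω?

Ksp = 10^(−6.35) = 4.467×10^-7
Ω = [Ca²⁺][CO3²⁻]/Ksp = (10.5×10^-3)(0.217×10^-3) / 4.467×10^-7 = 5.10

Ω = 5.10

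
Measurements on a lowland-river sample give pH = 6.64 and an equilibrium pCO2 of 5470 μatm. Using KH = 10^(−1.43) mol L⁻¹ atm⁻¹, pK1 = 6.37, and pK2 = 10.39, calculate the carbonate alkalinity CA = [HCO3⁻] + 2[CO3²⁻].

CA = 0.379 mmol/L

[CO2*] = KH · pCO2 = 10^(−1.43) × 5470×10^-6 = 2.032×10^-4 mol/L
α₀ = 1/(1 + K1/[H⁺] + K1K2/[H⁺]²) = 1/(1 + 10^+0.27 + 10^-3.48) = 0.3494
DIC = [CO2*]/α₀ = 2.032×10^-4 / 0.3494 = 0.5817 mmol/L
CA = (α₁ + 2α₂)·DIC = (0.6505 + 2×0.0001157) × 0.5817 = 0.379 mmol/L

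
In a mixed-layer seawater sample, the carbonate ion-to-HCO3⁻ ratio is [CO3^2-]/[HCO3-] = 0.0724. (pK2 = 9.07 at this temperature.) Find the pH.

From K2 = [H⁺][CO3^2-]/[HCO3-]:  pH = pK2 + log₁₀([CO3^2-]/[HCO3-])
log₁₀(0.0724) = -1.140
pH = 9.07 + (-1.140) = 7.93

pH = 7.93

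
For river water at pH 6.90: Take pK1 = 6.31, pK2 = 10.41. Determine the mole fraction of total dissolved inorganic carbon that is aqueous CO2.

α₀ = 0.204

α₀ = 1 / (1 + K1/[H⁺] + K1K2/[H⁺]²) = 1 / (1 + 10^+0.59 + 10^-2.92)
   = 1 / (1 + 3.8905 + 0.0012023) = 1/4.8917 = 0.2044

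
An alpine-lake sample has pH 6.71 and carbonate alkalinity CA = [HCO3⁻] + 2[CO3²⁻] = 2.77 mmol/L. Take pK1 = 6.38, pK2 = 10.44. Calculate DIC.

DIC = 4.06 mmol/L

CA = [HCO3⁻] + 2[CO3²⁻] = (α₁ + 2α₂)·DIC
At pH 6.71: [H⁺]/K1 = 10^-0.33 = 0.46774, K2/[H⁺] = 10^-3.73 = 0.00018621
α₁ = 1/(1 + 0.46774 + 0.00018621) = 1/1.4679 = 0.6812; α₂ = α₁·K2/[H⁺] = 0.0001269
α₁ + 2α₂ = 0.6815
DIC = CA / (α₁ + 2α₂) = 2.77 / 0.6815 = 4.06 mmol/L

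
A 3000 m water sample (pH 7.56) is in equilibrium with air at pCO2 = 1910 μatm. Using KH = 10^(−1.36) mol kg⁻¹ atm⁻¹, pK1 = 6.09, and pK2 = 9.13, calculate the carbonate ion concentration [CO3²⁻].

[CO3²⁻] = 0.0662 mmol/kg

[CO2*] = KH · pCO2 = 10^(−1.36) × 1910×10^-6 = 8.337×10^-5 mol/kg
α₀ = 1/(1 + K1/[H⁺] + K1K2/[H⁺]²) = 1/(1 + 10^+1.47 + 10^-0.10) = 0.03194
DIC = [CO2*]/α₀ = 8.337×10^-5 / 0.03194 = 2.610 mmol/kg
[CO3²⁻] = α₂·DIC; α₂ = 0.02537, so [CO3²⁻] = 0.02537 × 2.610 = 0.0662 mmol/kg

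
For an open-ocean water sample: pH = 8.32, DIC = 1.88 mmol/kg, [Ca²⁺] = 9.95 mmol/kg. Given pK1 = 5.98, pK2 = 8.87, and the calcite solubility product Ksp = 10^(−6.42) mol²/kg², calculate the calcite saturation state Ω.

Ω = 10.8

α₂ = 1 / (1 + [H⁺]/K2 + [H⁺]²/(K1K2)) = 1 / (1 + 10^+0.55 + 10^-1.79)
   = 1 / (1 + 3.5481 + 0.016218) = 1/4.5644 = 0.2191
[CO3²⁻] = α₂ × DIC = 0.2191 × 1.88 = 0.4119 mmol/kg
Ksp = 10^(−6.42) = 3.802×10^-7
Ω = [Ca²⁺][CO3²⁻]/Ksp = (9.95×10^-3)(4.119×10^-4) / 3.802×10^-7 = 10.8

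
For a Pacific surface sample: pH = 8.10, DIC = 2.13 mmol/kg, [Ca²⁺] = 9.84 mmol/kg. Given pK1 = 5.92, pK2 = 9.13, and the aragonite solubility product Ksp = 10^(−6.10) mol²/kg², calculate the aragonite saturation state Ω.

α₂ = 1 / (1 + [H⁺]/K2 + [H⁺]²/(K1K2)) = 1 / (1 + 10^+1.03 + 10^-1.15)
   = 1 / (1 + 10.715 + 0.070795) = 1/11.786 = 0.08485
[CO3²⁻] = α₂ × DIC = 0.08485 × 2.13 = 0.1807 mmol/kg
Ksp = 10^(−6.10) = 7.943×10^-7
Ω = [Ca²⁺][CO3²⁻]/Ksp = (9.84×10^-3)(1.807×10^-4) / 7.943×10^-7 = 2.24

Ω = 2.24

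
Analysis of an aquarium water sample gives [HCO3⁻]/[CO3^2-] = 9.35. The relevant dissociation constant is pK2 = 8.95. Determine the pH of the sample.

pH = 7.98

From K2 = [H⁺][CO3^2-]/[HCO3⁻]:  pH = pK2 − log₁₀([HCO3⁻]/[CO3^2-])
log₁₀(9.35) = +0.971
pH = 8.95 − (+0.971) = 7.98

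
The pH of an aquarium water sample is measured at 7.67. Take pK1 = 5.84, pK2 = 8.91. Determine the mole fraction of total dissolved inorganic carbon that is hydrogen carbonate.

α₁ = 0.933

α₁ = 1 / (1 + [H⁺]/K1 + K2/[H⁺]) = 1 / (1 + 10^-1.83 + 10^-1.24)
   = 1 / (1 + 0.014791 + 0.057544) = 1/1.0723 = 0.9325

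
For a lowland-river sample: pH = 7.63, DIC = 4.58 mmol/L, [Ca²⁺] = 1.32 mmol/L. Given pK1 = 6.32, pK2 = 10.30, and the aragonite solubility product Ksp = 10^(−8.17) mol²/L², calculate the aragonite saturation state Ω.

Ω = 1.82

α₂ = 1 / (1 + [H⁺]/K2 + [H⁺]²/(K1K2)) = 1 / (1 + 10^+2.67 + 10^+1.36)
   = 1 / (1 + 467.74 + 22.909) = 1/491.64 = 0.002034
[CO3²⁻] = α₂ × DIC = 0.002034 × 4.58 = 0.009316 mmol/L = 9.316 μmol/L
Ksp = 10^(−8.17) = 6.761×10^-9
Ω = [Ca²⁺][CO3²⁻]/Ksp = (1.32×10^-3)(9.316×10^-6) / 6.761×10^-9 = 1.82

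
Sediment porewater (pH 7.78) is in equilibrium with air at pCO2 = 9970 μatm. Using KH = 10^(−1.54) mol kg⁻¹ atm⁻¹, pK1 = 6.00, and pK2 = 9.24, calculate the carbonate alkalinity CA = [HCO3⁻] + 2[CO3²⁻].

CA = 18.5 mmol/kg

[CO2*] = KH · pCO2 = 10^(−1.54) × 9970×10^-6 = 2.875×10^-4 mol/kg
α₀ = 1/(1 + K1/[H⁺] + K1K2/[H⁺]²) = 1/(1 + 10^+1.78 + 10^+0.32) = 0.01579
DIC = [CO2*]/α₀ = 2.875×10^-4 / 0.01579 = 18.21 mmol/kg
CA = (α₁ + 2α₂)·DIC = (0.9512 + 2×0.03298) × 18.21 = 18.5 mmol/kg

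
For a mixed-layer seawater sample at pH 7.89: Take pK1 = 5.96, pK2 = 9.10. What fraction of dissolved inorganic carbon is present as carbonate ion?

α₂ = 0.0574

α₂ = 1 / (1 + [H⁺]/K2 + [H⁺]²/(K1K2)) = 1 / (1 + 10^+1.21 + 10^-0.72)
   = 1 / (1 + 16.218 + 0.19055) = 1/17.409 = 0.05744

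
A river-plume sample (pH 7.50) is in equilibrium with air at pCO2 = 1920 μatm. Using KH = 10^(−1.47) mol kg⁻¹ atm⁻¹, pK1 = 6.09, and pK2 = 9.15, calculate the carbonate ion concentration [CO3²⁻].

[CO3²⁻] = 0.0374 mmol/kg

[CO2*] = KH · pCO2 = 10^(−1.47) × 1920×10^-6 = 6.506×10^-5 mol/kg
α₀ = 1/(1 + K1/[H⁺] + K1K2/[H⁺]²) = 1/(1 + 10^+1.41 + 10^-0.24) = 0.03666
DIC = [CO2*]/α₀ = 6.506×10^-5 / 0.03666 = 1.775 mmol/kg
[CO3²⁻] = α₂·DIC; α₂ = 0.02109, so [CO3²⁻] = 0.02109 × 1.775 = 0.0374 mmol/kg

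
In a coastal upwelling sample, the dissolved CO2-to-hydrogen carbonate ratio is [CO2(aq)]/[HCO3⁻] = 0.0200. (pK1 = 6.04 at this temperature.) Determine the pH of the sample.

pH = 7.74

From K1 = [H⁺][HCO3⁻]/[CO2(aq)]:  pH = pK1 − log₁₀([CO2(aq)]/[HCO3⁻])
log₁₀(0.0200) = -1.699
pH = 6.04 − (-1.699) = 7.74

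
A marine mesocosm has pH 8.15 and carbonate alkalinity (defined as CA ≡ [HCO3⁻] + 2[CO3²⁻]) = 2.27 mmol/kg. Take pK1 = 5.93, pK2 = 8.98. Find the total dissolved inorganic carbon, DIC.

CA = [HCO3⁻] + 2[CO3²⁻] = (α₁ + 2α₂)·DIC
At pH 8.15: [H⁺]/K1 = 10^-2.22 = 0.0060256, K2/[H⁺] = 10^-0.83 = 0.14791
α₁ = 1/(1 + 0.0060256 + 0.14791) = 1/1.1539 = 0.8666; α₂ = α₁·K2/[H⁺] = 0.1282
α₁ + 2α₂ = 1.1230
DIC = CA / (α₁ + 2α₂) = 2.27 / 1.1230 = 2.02 mmol/kg

DIC = 2.02 mmol/kg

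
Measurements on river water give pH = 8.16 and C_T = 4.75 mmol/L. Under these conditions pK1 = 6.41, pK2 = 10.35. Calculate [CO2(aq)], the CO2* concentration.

α₀ = 1 / (1 + K1/[H⁺] + K1K2/[H⁺]²) = 1 / (1 + 10^+1.75 + 10^-0.44)
   = 1 / (1 + 56.234 + 0.36308) = 1/57.597 = 0.01736
[CO2*] = α₀ × DIC = 0.01736 × 4.75 = 0.0825 mmol/L

[CO2*] = 0.0825 mmol/L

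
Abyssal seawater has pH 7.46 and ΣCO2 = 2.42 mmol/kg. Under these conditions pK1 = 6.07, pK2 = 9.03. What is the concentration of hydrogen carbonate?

α₁ = 1 / (1 + [H⁺]/K1 + K2/[H⁺]) = 1 / (1 + 10^-1.39 + 10^-1.57)
   = 1 / (1 + 0.040738 + 0.026915) = 1/1.0677 = 0.9366
[HCO3⁻] = α₁ × DIC = 0.9366 × 2.42 = 2.27 mmol/kg

[HCO3⁻] = 2.27 mmol/kg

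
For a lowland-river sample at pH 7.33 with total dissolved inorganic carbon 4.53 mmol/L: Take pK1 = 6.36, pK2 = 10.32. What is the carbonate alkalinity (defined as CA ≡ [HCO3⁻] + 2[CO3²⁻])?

CA = 4.10 mmol/L

CA = [HCO3⁻] + 2[CO3²⁻] = (α₁ + 2α₂)·DIC
At pH 7.33: [H⁺]/K1 = 10^-0.97 = 0.10715, K2/[H⁺] = 10^-2.99 = 0.0010233
α₁ = 1/(1 + 0.10715 + 0.0010233) = 1/1.1082 = 0.9024; α₂ = α₁·K2/[H⁺] = 0.0009234
α₁ + 2α₂ = 0.9042
CA = 0.9042 × 4.53 = 4.10 mmol/L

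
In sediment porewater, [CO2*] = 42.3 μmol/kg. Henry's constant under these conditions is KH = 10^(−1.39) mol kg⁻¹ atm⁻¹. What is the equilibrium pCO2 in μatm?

KH = 10^(−1.39) = 4.074×10^-2 mol kg⁻¹ atm⁻¹
pCO2 = [CO2*]/KH = 42.3×10^-6 / 4.074×10^-2 = 1.04×10^-3 atm = 1040 μatm

pCO2 = 1040 μatm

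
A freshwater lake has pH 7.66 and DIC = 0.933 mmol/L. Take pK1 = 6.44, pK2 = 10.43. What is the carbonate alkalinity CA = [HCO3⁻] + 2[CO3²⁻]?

CA = [HCO3⁻] + 2[CO3²⁻] = (α₁ + 2α₂)·DIC
At pH 7.66: [H⁺]/K1 = 10^-1.22 = 0.060256, K2/[H⁺] = 10^-2.77 = 0.0016982
α₁ = 1/(1 + 0.060256 + 0.0016982) = 1/1.0620 = 0.9417; α₂ = α₁·K2/[H⁺] = 0.001599
α₁ + 2α₂ = 0.9449
CA = 0.9449 × 0.933 = 0.882 mmol/L

CA = 0.882 mmol/L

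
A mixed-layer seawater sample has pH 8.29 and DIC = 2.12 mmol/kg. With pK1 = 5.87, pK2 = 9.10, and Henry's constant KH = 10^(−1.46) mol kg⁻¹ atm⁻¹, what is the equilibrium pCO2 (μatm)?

α₀ = 1 / (1 + K1/[H⁺] + K1K2/[H⁺]²) = 1 / (1 + 10^+2.42 + 10^+1.61)
   = 1 / (1 + 263.03 + 40.738) = 1/304.76 = 0.003281
[CO2*] = α₀ × DIC = 0.003281 × 2.12 = 0.006956 mmol/kg = 6.956 μmol/kg
pCO2 = [CO2*]/KH = 6.956×10^-6 / 3.467×10^-2 = 201 μatm

pCO2 = 201 μatm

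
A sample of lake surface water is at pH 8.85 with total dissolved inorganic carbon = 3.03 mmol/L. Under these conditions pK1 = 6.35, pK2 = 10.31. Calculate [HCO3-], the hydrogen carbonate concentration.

α₁ = 1 / (1 + [H⁺]/K1 + K2/[H⁺]) = 1 / (1 + 10^-2.50 + 10^-1.46)
   = 1 / (1 + 0.0031623 + 0.034674) = 1/1.0378 = 0.9635
[HCO3⁻] = α₁ × DIC = 0.9635 × 3.03 = 2.92 mmol/L

[HCO3⁻] = 2.92 mmol/L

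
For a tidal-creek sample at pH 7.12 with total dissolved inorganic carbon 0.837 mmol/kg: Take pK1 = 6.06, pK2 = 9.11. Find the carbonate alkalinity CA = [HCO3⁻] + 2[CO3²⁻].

CA = 0.778 mmol/kg

CA = [HCO3⁻] + 2[CO3²⁻] = (α₁ + 2α₂)·DIC
At pH 7.12: [H⁺]/K1 = 10^-1.06 = 0.087096, K2/[H⁺] = 10^-1.99 = 0.010233
α₁ = 1/(1 + 0.087096 + 0.010233) = 1/1.0973 = 0.9113; α₂ = α₁·K2/[H⁺] = 0.009325
α₁ + 2α₂ = 0.9300
CA = 0.9300 × 0.837 = 0.778 mmol/kg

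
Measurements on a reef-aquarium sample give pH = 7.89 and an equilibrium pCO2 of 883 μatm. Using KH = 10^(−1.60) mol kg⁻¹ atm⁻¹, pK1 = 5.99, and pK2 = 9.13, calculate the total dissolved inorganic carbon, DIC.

[CO2*] = KH · pCO2 = 10^(−1.60) × 883×10^-6 = 2.218×10^-5 mol/kg
α₀ = 1/(1 + K1/[H⁺] + K1K2/[H⁺]²) = 1/(1 + 10^+1.90 + 10^+0.66) = 0.01176
DIC = [CO2*]/α₀ = 2.218×10^-5 / 0.01176 = 1.89 mmol/kg

DIC = 1.89 mmol/kg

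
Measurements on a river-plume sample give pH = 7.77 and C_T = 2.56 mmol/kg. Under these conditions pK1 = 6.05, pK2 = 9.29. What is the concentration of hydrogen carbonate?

α₁ = 1 / (1 + [H⁺]/K1 + K2/[H⁺]) = 1 / (1 + 10^-1.72 + 10^-1.52)
   = 1 / (1 + 0.019055 + 0.030200) = 1/1.0493 = 0.9531
[HCO3⁻] = α₁ × DIC = 0.9531 × 2.56 = 2.44 mmol/kg

[HCO3⁻] = 2.44 mmol/kg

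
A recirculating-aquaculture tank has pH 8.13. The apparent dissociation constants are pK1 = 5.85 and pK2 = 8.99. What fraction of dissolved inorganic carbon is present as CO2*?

α₀ = 0.00459

α₀ = 1 / (1 + K1/[H⁺] + K1K2/[H⁺]²) = 1 / (1 + 10^+2.28 + 10^+1.42)
   = 1 / (1 + 190.55 + 26.303) = 1/217.85 = 0.004590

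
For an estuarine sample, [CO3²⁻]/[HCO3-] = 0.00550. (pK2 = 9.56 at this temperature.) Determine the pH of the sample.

pH = 7.30

From K2 = [H⁺][CO3²⁻]/[HCO3-]:  pH = pK2 + log₁₀([CO3²⁻]/[HCO3-])
log₁₀(0.00550) = -2.260
pH = 9.56 + (-2.260) = 7.30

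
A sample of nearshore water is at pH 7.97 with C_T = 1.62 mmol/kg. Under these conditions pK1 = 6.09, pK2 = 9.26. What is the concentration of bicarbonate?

α₁ = 1 / (1 + [H⁺]/K1 + K2/[H⁺]) = 1 / (1 + 10^-1.88 + 10^-1.29)
   = 1 / (1 + 0.013183 + 0.051286) = 1/1.0645 = 0.9394
[HCO3⁻] = α₁ × DIC = 0.9394 × 1.62 = 1.52 mmol/kg

[HCO3⁻] = 1.52 mmol/kg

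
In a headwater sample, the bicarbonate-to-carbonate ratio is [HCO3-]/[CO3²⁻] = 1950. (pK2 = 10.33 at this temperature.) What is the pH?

From K2 = [H⁺][CO3²⁻]/[HCO3-]:  pH = pK2 − log₁₀([HCO3-]/[CO3²⁻])
log₁₀(1950) = +3.290
pH = 10.33 − (+3.290) = 7.04

pH = 7.04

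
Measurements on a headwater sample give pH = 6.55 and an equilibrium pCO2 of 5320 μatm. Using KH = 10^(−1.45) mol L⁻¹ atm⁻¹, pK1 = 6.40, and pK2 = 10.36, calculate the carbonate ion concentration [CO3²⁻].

[CO3²⁻] = 0.0413 μmol/L

[CO2*] = KH · pCO2 = 10^(−1.45) × 5320×10^-6 = 1.888×10^-4 mol/L
α₀ = 1/(1 + K1/[H⁺] + K1K2/[H⁺]²) = 1/(1 + 10^+0.15 + 10^-3.66) = 0.4145
DIC = [CO2*]/α₀ = 1.888×10^-4 / 0.4145 = 0.4554 mmol/L
[CO3²⁻] = α₂·DIC; α₂ = 9.067×10^-5, so [CO3²⁻] = 9.067×10^-5 × 0.4554 = 4.13×10^-5 mmol/L = 0.0413 μmol/L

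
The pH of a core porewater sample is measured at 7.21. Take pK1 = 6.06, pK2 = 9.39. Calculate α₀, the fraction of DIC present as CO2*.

α₀ = 1 / (1 + K1/[H⁺] + K1K2/[H⁺]²) = 1 / (1 + 10^+1.15 + 10^-1.03)
   = 1 / (1 + 14.125 + 0.093325) = 1/15.219 = 0.06571

α₀ = 0.0657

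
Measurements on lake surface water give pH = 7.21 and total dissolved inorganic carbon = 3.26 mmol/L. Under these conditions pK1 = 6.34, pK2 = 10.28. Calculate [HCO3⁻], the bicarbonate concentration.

[HCO3⁻] = 2.87 mmol/L

α₁ = 1 / (1 + [H⁺]/K1 + K2/[H⁺]) = 1 / (1 + 10^-0.87 + 10^-3.07)
   = 1 / (1 + 0.13490 + 0.00085114) = 1/1.1357 = 0.8805
[HCO3⁻] = α₁ × DIC = 0.8805 × 3.26 = 2.87 mmol/L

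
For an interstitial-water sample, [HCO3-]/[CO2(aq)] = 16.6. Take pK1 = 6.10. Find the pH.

From K1 = [H⁺][HCO3-]/[CO2(aq)]:  pH = pK1 + log₁₀([HCO3-]/[CO2(aq)])
log₁₀(16.6) = +1.220
pH = 6.10 + (+1.220) = 7.32

pH = 7.32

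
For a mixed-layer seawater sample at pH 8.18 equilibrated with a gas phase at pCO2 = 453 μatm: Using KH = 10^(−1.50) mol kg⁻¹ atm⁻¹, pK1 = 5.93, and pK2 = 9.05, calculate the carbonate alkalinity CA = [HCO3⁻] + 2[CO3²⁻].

[CO2*] = KH · pCO2 = 10^(−1.50) × 453×10^-6 = 1.433×10^-5 mol/kg
α₀ = 1/(1 + K1/[H⁺] + K1K2/[H⁺]²) = 1/(1 + 10^+2.25 + 10^+1.38) = 0.004931
DIC = [CO2*]/α₀ = 1.433×10^-5 / 0.004931 = 2.905 mmol/kg
CA = (α₁ + 2α₂)·DIC = (0.8768 + 2×0.1183) × 2.905 = 3.23 mmol/kg

CA = 3.23 mmol/kg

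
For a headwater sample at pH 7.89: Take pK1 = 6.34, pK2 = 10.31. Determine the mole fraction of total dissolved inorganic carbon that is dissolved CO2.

α₀ = 0.0273

α₀ = 1 / (1 + K1/[H⁺] + K1K2/[H⁺]²) = 1 / (1 + 10^+1.55 + 10^-0.87)
   = 1 / (1 + 35.481 + 0.13490) = 1/36.616 = 0.02731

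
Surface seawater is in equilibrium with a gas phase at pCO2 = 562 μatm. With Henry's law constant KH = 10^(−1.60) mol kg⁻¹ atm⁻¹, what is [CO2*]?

KH = 10^(−1.60) = 2.512×10^-2 mol kg⁻¹ atm⁻¹
[CO2*] = KH · pCO2 = 2.512×10^-2 × 562×10^-6 atm = 1.41×10^-5 mol/kg

[CO2*] = 14.1 μmol/kg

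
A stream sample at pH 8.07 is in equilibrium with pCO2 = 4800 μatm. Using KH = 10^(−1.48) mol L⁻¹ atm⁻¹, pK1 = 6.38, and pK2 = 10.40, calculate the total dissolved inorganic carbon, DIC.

[CO2*] = KH · pCO2 = 10^(−1.48) × 4800×10^-6 = 1.589×10^-4 mol/L
α₀ = 1/(1 + K1/[H⁺] + K1K2/[H⁺]²) = 1/(1 + 10^+1.69 + 10^-0.64) = 0.01992
DIC = [CO2*]/α₀ = 1.589×10^-4 / 0.01992 = 7.98 mmol/L

DIC = 7.98 mmol/L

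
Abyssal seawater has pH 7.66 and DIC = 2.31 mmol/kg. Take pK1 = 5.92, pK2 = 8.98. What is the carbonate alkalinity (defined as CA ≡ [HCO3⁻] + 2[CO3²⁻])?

CA = 2.37 mmol/kg

CA = [HCO3⁻] + 2[CO3²⁻] = (α₁ + 2α₂)·DIC
At pH 7.66: [H⁺]/K1 = 10^-1.74 = 0.018197, K2/[H⁺] = 10^-1.32 = 0.047863
α₁ = 1/(1 + 0.018197 + 0.047863) = 1/1.0661 = 0.9380; α₂ = α₁·K2/[H⁺] = 0.04490
α₁ + 2α₂ = 1.0278
CA = 1.0278 × 2.31 = 2.37 mmol/kg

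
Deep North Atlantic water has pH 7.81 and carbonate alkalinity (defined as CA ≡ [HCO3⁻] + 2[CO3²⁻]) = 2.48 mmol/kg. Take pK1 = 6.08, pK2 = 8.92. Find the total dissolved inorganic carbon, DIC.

DIC = 2.35 mmol/kg

CA = [HCO3⁻] + 2[CO3²⁻] = (α₁ + 2α₂)·DIC
At pH 7.81: [H⁺]/K1 = 10^-1.73 = 0.018621, K2/[H⁺] = 10^-1.11 = 0.077625
α₁ = 1/(1 + 0.018621 + 0.077625) = 1/1.0962 = 0.9122; α₂ = α₁·K2/[H⁺] = 0.07081
α₁ + 2α₂ = 1.0538
DIC = CA / (α₁ + 2α₂) = 2.48 / 1.0538 = 2.35 mmol/kg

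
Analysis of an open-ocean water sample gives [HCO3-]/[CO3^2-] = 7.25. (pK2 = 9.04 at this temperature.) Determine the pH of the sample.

From K2 = [H⁺][CO3^2-]/[HCO3-]:  pH = pK2 − log₁₀([HCO3-]/[CO3^2-])
log₁₀(7.25) = +0.860
pH = 9.04 − (+0.860) = 8.18

pH = 8.18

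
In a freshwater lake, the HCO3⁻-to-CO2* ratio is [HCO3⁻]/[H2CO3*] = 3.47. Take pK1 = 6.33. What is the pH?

pH = 6.87

From K1 = [H⁺][HCO3⁻]/[H2CO3*]:  pH = pK1 + log₁₀([HCO3⁻]/[H2CO3*])
log₁₀(3.47) = +0.540
pH = 6.33 + (+0.540) = 6.87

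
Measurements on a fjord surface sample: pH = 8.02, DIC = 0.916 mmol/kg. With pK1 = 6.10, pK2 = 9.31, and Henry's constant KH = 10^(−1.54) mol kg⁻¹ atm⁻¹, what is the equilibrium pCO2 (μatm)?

α₀ = 1 / (1 + K1/[H⁺] + K1K2/[H⁺]²) = 1 / (1 + 10^+1.92 + 10^+0.63)
   = 1 / (1 + 83.176 + 4.2658) = 1/88.442 = 0.01131
[CO2*] = α₀ × DIC = 0.01131 × 0.916 = 0.01036 mmol/kg = 10.36 μmol/kg
pCO2 = [CO2*]/KH = 1.036×10^-5 / 2.884×10^-2 = 359 μatm

pCO2 = 359 μatm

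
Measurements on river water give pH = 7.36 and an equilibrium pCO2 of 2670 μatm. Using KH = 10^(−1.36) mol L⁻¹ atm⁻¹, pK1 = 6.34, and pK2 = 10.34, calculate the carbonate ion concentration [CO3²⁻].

[CO3²⁻] = 1.28 μmol/L

[CO2*] = KH · pCO2 = 10^(−1.36) × 2670×10^-6 = 1.165×10^-4 mol/L
α₀ = 1/(1 + K1/[H⁺] + K1K2/[H⁺]²) = 1/(1 + 10^+1.02 + 10^-1.96) = 0.08709
DIC = [CO2*]/α₀ = 1.165×10^-4 / 0.08709 = 1.338 mmol/L
[CO3²⁻] = α₂·DIC; α₂ = 0.0009549, so [CO3²⁻] = 0.0009549 × 1.338 = 0.00128 mmol/L = 1.28 μmol/L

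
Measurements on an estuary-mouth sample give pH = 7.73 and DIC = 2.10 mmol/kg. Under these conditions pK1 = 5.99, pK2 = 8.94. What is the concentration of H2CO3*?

[CO2*] = 0.0354 mmol/kg

α₀ = 1 / (1 + K1/[H⁺] + K1K2/[H⁺]²) = 1 / (1 + 10^+1.74 + 10^+0.53)
   = 1 / (1 + 54.954 + 3.3884) = 1/59.343 = 0.01685
[CO2*] = α₀ × DIC = 0.01685 × 2.10 = 0.0354 mmol/kg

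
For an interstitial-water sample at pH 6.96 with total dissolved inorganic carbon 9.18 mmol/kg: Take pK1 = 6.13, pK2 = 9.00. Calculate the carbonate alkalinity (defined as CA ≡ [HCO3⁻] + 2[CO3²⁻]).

CA = 8.08 mmol/kg

CA = [HCO3⁻] + 2[CO3²⁻] = (α₁ + 2α₂)·DIC
At pH 6.96: [H⁺]/K1 = 10^-0.83 = 0.14791, K2/[H⁺] = 10^-2.04 = 0.0091201
α₁ = 1/(1 + 0.14791 + 0.0091201) = 1/1.1570 = 0.8643; α₂ = α₁·K2/[H⁺] = 0.007882
α₁ + 2α₂ = 0.8800
CA = 0.8800 × 9.18 = 8.08 mmol/kg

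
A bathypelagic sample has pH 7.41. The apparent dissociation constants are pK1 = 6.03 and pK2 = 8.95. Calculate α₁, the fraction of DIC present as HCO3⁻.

α₁ = 0.934

α₁ = 1 / (1 + [H⁺]/K1 + K2/[H⁺]) = 1 / (1 + 10^-1.38 + 10^-1.54)
   = 1 / (1 + 0.041687 + 0.028840) = 1/1.0705 = 0.9341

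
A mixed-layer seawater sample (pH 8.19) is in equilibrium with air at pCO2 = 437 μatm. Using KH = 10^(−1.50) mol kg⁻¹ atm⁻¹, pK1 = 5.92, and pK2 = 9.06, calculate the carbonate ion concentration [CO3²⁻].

[CO2*] = KH · pCO2 = 10^(−1.50) × 437×10^-6 = 1.382×10^-5 mol/kg
α₀ = 1/(1 + K1/[H⁺] + K1K2/[H⁺]²) = 1/(1 + 10^+2.27 + 10^+1.40) = 0.004710
DIC = [CO2*]/α₀ = 1.382×10^-5 / 0.004710 = 2.934 mmol/kg
[CO3²⁻] = α₂·DIC; α₂ = 0.1183, so [CO3²⁻] = 0.1183 × 2.934 = 0.347 mmol/kg

[CO3²⁻] = 0.347 mmol/kg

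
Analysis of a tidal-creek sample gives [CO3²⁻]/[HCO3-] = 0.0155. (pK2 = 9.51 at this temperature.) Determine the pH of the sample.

From K2 = [H⁺][CO3²⁻]/[HCO3-]:  pH = pK2 + log₁₀([CO3²⁻]/[HCO3-])
log₁₀(0.0155) = -1.810
pH = 9.51 + (-1.810) = 7.70

pH = 7.70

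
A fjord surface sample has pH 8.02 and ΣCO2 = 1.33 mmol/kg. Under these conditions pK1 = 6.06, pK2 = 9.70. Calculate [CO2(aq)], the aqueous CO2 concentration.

α₀ = 1 / (1 + K1/[H⁺] + K1K2/[H⁺]²) = 1 / (1 + 10^+1.96 + 10^+0.28)
   = 1 / (1 + 91.201 + 1.9055) = 1/94.107 = 0.01063
[CO2*] = α₀ × DIC = 0.01063 × 1.33 = 0.0141 mmol/kg = 14.1 μmol/kg

[CO2*] = 14.1 μmol/kg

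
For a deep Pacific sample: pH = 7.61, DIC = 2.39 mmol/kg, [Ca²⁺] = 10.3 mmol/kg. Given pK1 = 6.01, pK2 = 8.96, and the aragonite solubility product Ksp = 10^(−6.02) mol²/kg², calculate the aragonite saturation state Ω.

Ω = 1.08

α₂ = 1 / (1 + [H⁺]/K2 + [H⁺]²/(K1K2)) = 1 / (1 + 10^+1.35 + 10^-0.25)
   = 1 / (1 + 22.387 + 0.56234) = 1/23.950 = 0.04175
[CO3²⁻] = α₂ × DIC = 0.04175 × 2.39 = 0.09979 mmol/kg
Ksp = 10^(−6.02) = 9.550×10^-7
Ω = [Ca²⁺][CO3²⁻]/Ksp = (10.3×10^-3)(9.979×10^-5) / 9.550×10^-7 = 1.08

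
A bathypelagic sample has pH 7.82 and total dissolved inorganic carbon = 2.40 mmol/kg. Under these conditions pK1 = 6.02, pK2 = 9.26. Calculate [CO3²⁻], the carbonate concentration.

[CO3²⁻] = 0.0828 mmol/kg

α₂ = 1 / (1 + [H⁺]/K2 + [H⁺]²/(K1K2)) = 1 / (1 + 10^+1.44 + 10^-0.36)
   = 1 / (1 + 27.542 + 0.43652) = 1/28.979 = 0.03451
[CO3²⁻] = α₂ × DIC = 0.03451 × 2.40 = 0.0828 mmol/kg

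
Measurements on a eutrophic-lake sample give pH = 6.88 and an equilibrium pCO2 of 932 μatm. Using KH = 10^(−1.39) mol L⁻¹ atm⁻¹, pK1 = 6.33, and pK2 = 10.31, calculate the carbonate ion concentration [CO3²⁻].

[CO2*] = KH · pCO2 = 10^(−1.39) × 932×10^-6 = 3.797×10^-5 mol/L
α₀ = 1/(1 + K1/[H⁺] + K1K2/[H⁺]²) = 1/(1 + 10^+0.55 + 10^-2.88) = 0.2198
DIC = [CO2*]/α₀ = 3.797×10^-5 / 0.2198 = 0.1727 mmol/L
[CO3²⁻] = α₂·DIC; α₂ = 0.0002898, so [CO3²⁻] = 0.0002898 × 0.1727 = 5.01×10^-5 mmol/L = 0.0501 μmol/L

[CO3²⁻] = 0.0501 μmol/L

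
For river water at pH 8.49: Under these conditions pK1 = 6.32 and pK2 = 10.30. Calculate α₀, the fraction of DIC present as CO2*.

α₀ = 0.00661

α₀ = 1 / (1 + K1/[H⁺] + K1K2/[H⁺]²) = 1 / (1 + 10^+2.17 + 10^+0.36)
   = 1 / (1 + 147.91 + 2.2909) = 1/151.20 = 0.006614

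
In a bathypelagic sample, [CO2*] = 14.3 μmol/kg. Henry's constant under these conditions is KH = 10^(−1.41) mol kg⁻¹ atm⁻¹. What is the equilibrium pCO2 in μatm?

pCO2 = 368 μatm

KH = 10^(−1.41) = 3.890×10^-2 mol kg⁻¹ atm⁻¹
pCO2 = [CO2*]/KH = 14.3×10^-6 / 3.890×10^-2 = 3.68×10^-4 atm = 368 μatm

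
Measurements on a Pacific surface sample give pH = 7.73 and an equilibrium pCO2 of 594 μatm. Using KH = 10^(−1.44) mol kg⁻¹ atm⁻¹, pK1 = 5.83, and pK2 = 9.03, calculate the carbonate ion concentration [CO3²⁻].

[CO3²⁻] = 0.0859 mmol/kg

[CO2*] = KH · pCO2 = 10^(−1.44) × 594×10^-6 = 2.157×10^-5 mol/kg
α₀ = 1/(1 + K1/[H⁺] + K1K2/[H⁺]²) = 1/(1 + 10^+1.90 + 10^+0.60) = 0.01185
DIC = [CO2*]/α₀ = 2.157×10^-5 / 0.01185 = 1.821 mmol/kg
[CO3²⁻] = α₂·DIC; α₂ = 0.04716, so [CO3²⁻] = 0.04716 × 1.821 = 0.0859 mmol/kg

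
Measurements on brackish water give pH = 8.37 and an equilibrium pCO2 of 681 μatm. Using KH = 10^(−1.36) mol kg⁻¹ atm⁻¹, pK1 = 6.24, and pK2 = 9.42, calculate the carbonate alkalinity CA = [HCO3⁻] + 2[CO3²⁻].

CA = 4.72 mmol/kg

[CO2*] = KH · pCO2 = 10^(−1.36) × 681×10^-6 = 2.973×10^-5 mol/kg
α₀ = 1/(1 + K1/[H⁺] + K1K2/[H⁺]²) = 1/(1 + 10^+2.13 + 10^+1.08) = 0.006760
DIC = [CO2*]/α₀ = 2.973×10^-5 / 0.006760 = 4.397 mmol/kg
CA = (α₁ + 2α₂)·DIC = (0.9120 + 2×0.08128) × 4.397 = 4.72 mmol/kg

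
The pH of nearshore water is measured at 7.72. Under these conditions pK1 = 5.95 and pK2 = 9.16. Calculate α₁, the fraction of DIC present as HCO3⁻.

α₁ = 0.949

α₁ = 1 / (1 + [H⁺]/K1 + K2/[H⁺]) = 1 / (1 + 10^-1.77 + 10^-1.44)
   = 1 / (1 + 0.016982 + 0.036308) = 1/1.0533 = 0.9494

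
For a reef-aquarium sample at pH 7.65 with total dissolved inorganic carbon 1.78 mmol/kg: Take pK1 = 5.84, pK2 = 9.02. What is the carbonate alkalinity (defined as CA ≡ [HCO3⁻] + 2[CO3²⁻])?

CA = [HCO3⁻] + 2[CO3²⁻] = (α₁ + 2α₂)·DIC
At pH 7.65: [H⁺]/K1 = 10^-1.81 = 0.015488, K2/[H⁺] = 10^-1.37 = 0.042658
α₁ = 1/(1 + 0.015488 + 0.042658) = 1/1.0581 = 0.9450; α₂ = α₁·K2/[H⁺] = 0.04031
α₁ + 2α₂ = 1.0257
CA = 1.0257 × 1.78 = 1.83 mmol/kg

CA = 1.83 mmol/kg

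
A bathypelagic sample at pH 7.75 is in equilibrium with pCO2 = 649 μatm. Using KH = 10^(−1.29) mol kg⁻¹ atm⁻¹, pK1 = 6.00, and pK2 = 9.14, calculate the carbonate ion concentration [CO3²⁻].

[CO2*] = KH · pCO2 = 10^(−1.29) × 649×10^-6 = 3.328×10^-5 mol/kg
α₀ = 1/(1 + K1/[H⁺] + K1K2/[H⁺]²) = 1/(1 + 10^+1.75 + 10^+0.36) = 0.01680
DIC = [CO2*]/α₀ = 3.328×10^-5 / 0.01680 = 1.981 mmol/kg
[CO3²⁻] = α₂·DIC; α₂ = 0.03849, so [CO3²⁻] = 0.03849 × 1.981 = 0.0763 mmol/kg

[CO3²⁻] = 0.0763 mmol/kg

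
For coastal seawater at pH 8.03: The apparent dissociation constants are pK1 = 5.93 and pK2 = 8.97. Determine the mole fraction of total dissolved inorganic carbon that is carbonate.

α₂ = 0.102

α₂ = 1 / (1 + [H⁺]/K2 + [H⁺]²/(K1K2)) = 1 / (1 + 10^+0.94 + 10^-1.16)
   = 1 / (1 + 8.7096 + 0.069183) = 1/9.7788 = 0.1023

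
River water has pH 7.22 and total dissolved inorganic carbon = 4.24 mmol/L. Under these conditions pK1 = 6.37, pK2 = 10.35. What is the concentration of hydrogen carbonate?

α₁ = 1 / (1 + [H⁺]/K1 + K2/[H⁺]) = 1 / (1 + 10^-0.85 + 10^-3.13)
   = 1 / (1 + 0.14125 + 0.00074131) = 1/1.1420 = 0.8757
[HCO3⁻] = α₁ × DIC = 0.8757 × 4.24 = 3.71 mmol/L

[HCO3⁻] = 3.71 mmol/L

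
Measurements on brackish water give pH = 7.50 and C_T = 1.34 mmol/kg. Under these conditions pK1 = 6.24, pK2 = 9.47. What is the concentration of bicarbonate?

α₁ = 1 / (1 + [H⁺]/K1 + K2/[H⁺]) = 1 / (1 + 10^-1.26 + 10^-1.97)
   = 1 / (1 + 0.054954 + 0.010715) = 1/1.0657 = 0.9384
[HCO3⁻] = α₁ × DIC = 0.9384 × 1.34 = 1.26 mmol/kg

[HCO3⁻] = 1.26 mmol/kg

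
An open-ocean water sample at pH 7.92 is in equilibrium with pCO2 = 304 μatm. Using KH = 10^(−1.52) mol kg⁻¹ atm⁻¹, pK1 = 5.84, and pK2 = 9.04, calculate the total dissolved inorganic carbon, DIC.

[CO2*] = KH · pCO2 = 10^(−1.52) × 304×10^-6 = 9.181×10^-6 mol/kg
α₀ = 1/(1 + K1/[H⁺] + K1K2/[H⁺]²) = 1/(1 + 10^+2.08 + 10^+0.96) = 0.007672
DIC = [CO2*]/α₀ = 9.181×10^-6 / 0.007672 = 1.20 mmol/kg

DIC = 1.20 mmol/kg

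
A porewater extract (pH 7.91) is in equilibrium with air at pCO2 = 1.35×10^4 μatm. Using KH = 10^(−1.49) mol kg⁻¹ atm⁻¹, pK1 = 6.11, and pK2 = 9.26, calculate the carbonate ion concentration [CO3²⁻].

[CO2*] = KH · pCO2 = 10^(−1.49) × 1.35×10^4×10^-6 = 4.369×10^-4 mol/kg
α₀ = 1/(1 + K1/[H⁺] + K1K2/[H⁺]²) = 1/(1 + 10^+1.80 + 10^+0.45) = 0.01494
DIC = [CO2*]/α₀ = 4.369×10^-4 / 0.01494 = 29.23 mmol/kg
[CO3²⁻] = α₂·DIC; α₂ = 0.04212, so [CO3²⁻] = 0.04212 × 29.23 = 1.23 mmol/kg

[CO3²⁻] = 1.23 mmol/kg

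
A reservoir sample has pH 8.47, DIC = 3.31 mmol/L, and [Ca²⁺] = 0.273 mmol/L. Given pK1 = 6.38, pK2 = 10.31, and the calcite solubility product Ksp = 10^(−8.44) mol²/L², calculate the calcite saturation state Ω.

Ω = 3.52

α₂ = 1 / (1 + [H⁺]/K2 + [H⁺]²/(K1K2)) = 1 / (1 + 10^+1.84 + 10^-0.25)
   = 1 / (1 + 69.183 + 0.56234) = 1/70.745 = 0.01414
[CO3²⁻] = α₂ × DIC = 0.01414 × 3.31 = 0.04679 mmol/L
Ksp = 10^(−8.44) = 3.631×10^-9
Ω = [Ca²⁺][CO3²⁻]/Ksp = (0.273×10^-3)(4.679×10^-5) / 3.631×10^-9 = 3.52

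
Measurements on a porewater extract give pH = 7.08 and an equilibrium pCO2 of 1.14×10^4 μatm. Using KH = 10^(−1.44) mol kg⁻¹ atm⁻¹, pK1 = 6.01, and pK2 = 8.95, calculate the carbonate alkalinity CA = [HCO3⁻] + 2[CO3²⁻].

CA = 4.99 mmol/kg

[CO2*] = KH · pCO2 = 10^(−1.44) × 1.14×10^4×10^-6 = 4.139×10^-4 mol/kg
α₀ = 1/(1 + K1/[H⁺] + K1K2/[H⁺]²) = 1/(1 + 10^+1.07 + 10^-0.80) = 0.07747
DIC = [CO2*]/α₀ = 4.139×10^-4 / 0.07747 = 5.343 mmol/kg
CA = (α₁ + 2α₂)·DIC = (0.9102 + 2×0.01228) × 5.343 = 4.99 mmol/kg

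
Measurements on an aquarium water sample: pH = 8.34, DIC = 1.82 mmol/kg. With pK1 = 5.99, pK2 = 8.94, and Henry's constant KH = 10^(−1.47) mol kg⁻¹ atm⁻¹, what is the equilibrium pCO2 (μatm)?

pCO2 = 191 μatm

α₀ = 1 / (1 + K1/[H⁺] + K1K2/[H⁺]²) = 1 / (1 + 10^+2.35 + 10^+1.75)
   = 1 / (1 + 223.87 + 56.234) = 1/281.11 = 0.003557
[CO2*] = α₀ × DIC = 0.003557 × 1.82 = 0.006474 mmol/kg = 6.474 μmol/kg
pCO2 = [CO2*]/KH = 6.474×10^-6 / 3.388×10^-2 = 191 μatm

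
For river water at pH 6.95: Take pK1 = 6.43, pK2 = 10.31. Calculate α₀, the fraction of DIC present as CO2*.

α₀ = 0.232

α₀ = 1 / (1 + K1/[H⁺] + K1K2/[H⁺]²) = 1 / (1 + 10^+0.52 + 10^-2.84)
   = 1 / (1 + 3.3113 + 0.0014454) = 1/4.3128 = 0.2319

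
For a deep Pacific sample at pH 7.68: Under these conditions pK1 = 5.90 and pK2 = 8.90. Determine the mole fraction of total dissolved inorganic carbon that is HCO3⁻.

α₁ = 0.929

α₁ = 1 / (1 + [H⁺]/K1 + K2/[H⁺]) = 1 / (1 + 10^-1.78 + 10^-1.22)
   = 1 / (1 + 0.016596 + 0.060256) = 1/1.0769 = 0.9286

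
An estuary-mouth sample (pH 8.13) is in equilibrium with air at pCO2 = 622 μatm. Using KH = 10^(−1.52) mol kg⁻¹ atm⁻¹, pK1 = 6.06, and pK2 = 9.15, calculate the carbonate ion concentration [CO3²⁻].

[CO2*] = KH · pCO2 = 10^(−1.52) × 622×10^-6 = 1.878×10^-5 mol/kg
α₀ = 1/(1 + K1/[H⁺] + K1K2/[H⁺]²) = 1/(1 + 10^+2.07 + 10^+1.05) = 0.007710
DIC = [CO2*]/α₀ = 1.878×10^-5 / 0.007710 = 2.436 mmol/kg
[CO3²⁻] = α₂·DIC; α₂ = 0.08650, so [CO3²⁻] = 0.08650 × 2.436 = 0.211 mmol/kg

[CO3²⁻] = 0.211 mmol/kg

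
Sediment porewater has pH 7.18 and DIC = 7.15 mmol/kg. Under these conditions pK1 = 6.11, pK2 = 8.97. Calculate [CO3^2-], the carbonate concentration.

[CO3²⁻] = 0.105 mmol/kg

α₂ = 1 / (1 + [H⁺]/K2 + [H⁺]²/(K1K2)) = 1 / (1 + 10^+1.79 + 10^+0.72)
   = 1 / (1 + 61.660 + 5.2481) = 1/67.908 = 0.01473
[CO3²⁻] = α₂ × DIC = 0.01473 × 7.15 = 0.105 mmol/kg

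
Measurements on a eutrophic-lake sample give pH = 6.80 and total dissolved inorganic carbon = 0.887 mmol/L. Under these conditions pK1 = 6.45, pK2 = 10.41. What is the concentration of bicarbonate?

α₁ = 1 / (1 + [H⁺]/K1 + K2/[H⁺]) = 1 / (1 + 10^-0.35 + 10^-3.61)
   = 1 / (1 + 0.44668 + 0.00024547) = 1/1.4469 = 0.6911
[HCO3⁻] = α₁ × DIC = 0.6911 × 0.887 = 0.613 mmol/L

[HCO3⁻] = 0.613 mmol/L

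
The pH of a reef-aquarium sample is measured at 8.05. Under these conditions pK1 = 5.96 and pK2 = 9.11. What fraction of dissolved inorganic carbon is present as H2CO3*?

α₀ = 0.00742

α₀ = 1 / (1 + K1/[H⁺] + K1K2/[H⁺]²) = 1 / (1 + 10^+2.09 + 10^+1.03)
   = 1 / (1 + 123.03 + 10.715) = 1/134.74 = 0.007422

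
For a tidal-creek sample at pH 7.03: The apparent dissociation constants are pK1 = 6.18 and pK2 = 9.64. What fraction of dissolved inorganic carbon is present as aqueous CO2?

α₀ = 0.124

α₀ = 1 / (1 + K1/[H⁺] + K1K2/[H⁺]²) = 1 / (1 + 10^+0.85 + 10^-1.76)
   = 1 / (1 + 7.0795 + 0.017378) = 1/8.0968 = 0.1235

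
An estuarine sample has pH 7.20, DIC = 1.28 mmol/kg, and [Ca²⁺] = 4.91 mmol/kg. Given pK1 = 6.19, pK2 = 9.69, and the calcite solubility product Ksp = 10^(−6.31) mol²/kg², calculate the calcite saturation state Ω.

α₂ = 1 / (1 + [H⁺]/K2 + [H⁺]²/(K1K2)) = 1 / (1 + 10^+2.49 + 10^+1.48)
   = 1 / (1 + 309.03 + 30.200) = 1/340.23 = 0.002939
[CO3²⁻] = α₂ × DIC = 0.002939 × 1.28 = 0.003762 mmol/kg = 3.762 μmol/kg
Ksp = 10^(−6.31) = 4.898×10^-7
Ω = [Ca²⁺][CO3²⁻]/Ksp = (4.91×10^-3)(3.762×10^-6) / 4.898×10^-7 = 0.0377

Ω = 0.0377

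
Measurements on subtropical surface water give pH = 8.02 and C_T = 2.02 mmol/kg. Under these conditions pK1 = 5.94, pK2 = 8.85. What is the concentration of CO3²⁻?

α₂ = 1 / (1 + [H⁺]/K2 + [H⁺]²/(K1K2)) = 1 / (1 + 10^+0.83 + 10^-1.25)
   = 1 / (1 + 6.7608 + 0.056234) = 1/7.8171 = 0.1279
[CO3²⁻] = α₂ × DIC = 0.1279 × 2.02 = 0.258 mmol/kg

[CO3²⁻] = 0.258 mmol/kg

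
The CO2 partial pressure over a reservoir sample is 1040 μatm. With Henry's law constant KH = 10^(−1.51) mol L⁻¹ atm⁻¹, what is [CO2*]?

KH = 10^(−1.51) = 3.090×10^-2 mol L⁻¹ atm⁻¹
[CO2*] = KH · pCO2 = 3.090×10^-2 × 1040×10^-6 atm = 3.21×10^-5 mol/L

[CO2*] = 32.1 μmol/L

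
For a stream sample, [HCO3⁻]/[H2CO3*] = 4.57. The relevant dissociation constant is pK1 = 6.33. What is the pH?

From K1 = [H⁺][HCO3⁻]/[H2CO3*]:  pH = pK1 + log₁₀([HCO3⁻]/[H2CO3*])
log₁₀(4.57) = +0.660
pH = 6.33 + (+0.660) = 6.99

pH = 6.99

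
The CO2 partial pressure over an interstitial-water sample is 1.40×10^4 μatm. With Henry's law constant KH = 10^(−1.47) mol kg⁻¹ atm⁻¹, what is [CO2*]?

KH = 10^(−1.47) = 3.388×10^-2 mol kg⁻¹ atm⁻¹
[CO2*] = KH · pCO2 = 3.388×10^-2 × 1.40×10^4×10^-6 atm = 4.74×10^-4 mol/kg

[CO2*] = 474 μmol/kg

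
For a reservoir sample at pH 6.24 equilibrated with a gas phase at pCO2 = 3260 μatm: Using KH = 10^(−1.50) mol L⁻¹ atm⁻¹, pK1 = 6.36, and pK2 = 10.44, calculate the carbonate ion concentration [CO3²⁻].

[CO3²⁻] = 0.00493 μmol/L

[CO2*] = KH · pCO2 = 10^(−1.50) × 3260×10^-6 = 1.031×10^-4 mol/L
α₀ = 1/(1 + K1/[H⁺] + K1K2/[H⁺]²) = 1/(1 + 10^-0.12 + 10^-4.32) = 0.5686
DIC = [CO2*]/α₀ = 1.031×10^-4 / 0.5686 = 0.1813 mmol/L
[CO3²⁻] = α₂·DIC; α₂ = 2.722×10^-5, so [CO3²⁻] = 2.722×10^-5 × 0.1813 = 4.93×10^-6 mmol/L = 0.00493 μmol/L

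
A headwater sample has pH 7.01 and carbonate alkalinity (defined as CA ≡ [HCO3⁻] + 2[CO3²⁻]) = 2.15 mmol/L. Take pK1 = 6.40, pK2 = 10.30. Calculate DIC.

CA = [HCO3⁻] + 2[CO3²⁻] = (α₁ + 2α₂)·DIC
At pH 7.01: [H⁺]/K1 = 10^-0.61 = 0.24547, K2/[H⁺] = 10^-3.29 = 0.00051286
α₁ = 1/(1 + 0.24547 + 0.00051286) = 1/1.2460 = 0.8026; α₂ = α₁·K2/[H⁺] = 0.0004116
α₁ + 2α₂ = 0.8034
DIC = CA / (α₁ + 2α₂) = 2.15 / 0.8034 = 2.68 mmol/L

DIC = 2.68 mmol/L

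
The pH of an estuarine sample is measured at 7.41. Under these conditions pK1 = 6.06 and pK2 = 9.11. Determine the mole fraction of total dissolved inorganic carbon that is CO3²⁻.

α₂ = 1 / (1 + [H⁺]/K2 + [H⁺]²/(K1K2)) = 1 / (1 + 10^+1.70 + 10^+0.35)
   = 1 / (1 + 50.119 + 2.2387) = 1/53.357 = 0.01874

α₂ = 0.0187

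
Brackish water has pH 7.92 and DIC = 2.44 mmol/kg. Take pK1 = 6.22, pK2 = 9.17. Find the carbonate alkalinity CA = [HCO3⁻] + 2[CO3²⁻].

CA = 2.52 mmol/kg

CA = [HCO3⁻] + 2[CO3²⁻] = (α₁ + 2α₂)·DIC
At pH 7.92: [H⁺]/K1 = 10^-1.70 = 0.019953, K2/[H⁺] = 10^-1.25 = 0.056234
α₁ = 1/(1 + 0.019953 + 0.056234) = 1/1.0762 = 0.9292; α₂ = α₁·K2/[H⁺] = 0.05225
α₁ + 2α₂ = 1.0337
CA = 1.0337 × 2.44 = 2.52 mmol/kg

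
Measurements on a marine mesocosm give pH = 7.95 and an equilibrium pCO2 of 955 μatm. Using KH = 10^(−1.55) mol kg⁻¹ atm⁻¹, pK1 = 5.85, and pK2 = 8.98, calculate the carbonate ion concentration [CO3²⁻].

[CO2*] = KH · pCO2 = 10^(−1.55) × 955×10^-6 = 2.692×10^-5 mol/kg
α₀ = 1/(1 + K1/[H⁺] + K1K2/[H⁺]²) = 1/(1 + 10^+2.10 + 10^+1.07) = 0.007213
DIC = [CO2*]/α₀ = 2.692×10^-5 / 0.007213 = 3.732 mmol/kg
[CO3²⁻] = α₂·DIC; α₂ = 0.08474, so [CO3²⁻] = 0.08474 × 3.732 = 0.316 mmol/kg

[CO3²⁻] = 0.316 mmol/kg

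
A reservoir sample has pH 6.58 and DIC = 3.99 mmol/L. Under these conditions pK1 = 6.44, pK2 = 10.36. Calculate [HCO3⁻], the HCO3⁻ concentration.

α₁ = 1 / (1 + [H⁺]/K1 + K2/[H⁺]) = 1 / (1 + 10^-0.14 + 10^-3.78)
   = 1 / (1 + 0.72444 + 0.00016596) = 1/1.7246 = 0.5798
[HCO3⁻] = α₁ × DIC = 0.5798 × 3.99 = 2.31 mmol/L

[HCO3⁻] = 2.31 mmol/L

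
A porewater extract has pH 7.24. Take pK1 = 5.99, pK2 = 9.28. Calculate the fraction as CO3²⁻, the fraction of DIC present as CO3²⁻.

α₂ = 1 / (1 + [H⁺]/K2 + [H⁺]²/(K1K2)) = 1 / (1 + 10^+2.04 + 10^+0.79)
   = 1 / (1 + 109.65 + 6.1660) = 1/116.81 = 0.008561

α₂ = 0.00856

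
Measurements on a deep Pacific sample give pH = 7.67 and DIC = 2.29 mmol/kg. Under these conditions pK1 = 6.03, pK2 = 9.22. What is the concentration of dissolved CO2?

[CO2*] = 0.0499 mmol/kg

α₀ = 1 / (1 + K1/[H⁺] + K1K2/[H⁺]²) = 1 / (1 + 10^+1.64 + 10^+0.09)
   = 1 / (1 + 43.652 + 1.2303) = 1/45.882 = 0.02180
[CO2*] = α₀ × DIC = 0.02180 × 2.29 = 0.0499 mmol/kg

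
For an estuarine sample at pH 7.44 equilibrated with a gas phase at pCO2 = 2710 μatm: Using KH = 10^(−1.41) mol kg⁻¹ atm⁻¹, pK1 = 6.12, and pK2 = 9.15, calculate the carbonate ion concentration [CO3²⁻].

[CO2*] = KH · pCO2 = 10^(−1.41) × 2710×10^-6 = 1.054×10^-4 mol/kg
α₀ = 1/(1 + K1/[H⁺] + K1K2/[H⁺]²) = 1/(1 + 10^+1.32 + 10^-0.39) = 0.04484
DIC = [CO2*]/α₀ = 1.054×10^-4 / 0.04484 = 2.351 mmol/kg
[CO3²⁻] = α₂·DIC; α₂ = 0.01827, so [CO3²⁻] = 0.01827 × 2.351 = 0.0430 mmol/kg

[CO3²⁻] = 0.0430 mmol/kg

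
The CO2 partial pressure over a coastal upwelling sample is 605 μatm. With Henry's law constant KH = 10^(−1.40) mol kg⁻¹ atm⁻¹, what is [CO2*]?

KH = 10^(−1.40) = 3.981×10^-2 mol kg⁻¹ atm⁻¹
[CO2*] = KH · pCO2 = 3.981×10^-2 × 605×10^-6 atm = 2.41×10^-5 mol/kg

[CO2*] = 24.1 μmol/kg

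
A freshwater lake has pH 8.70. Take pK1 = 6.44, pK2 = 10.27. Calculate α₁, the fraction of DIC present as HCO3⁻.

α₁ = 0.969

α₁ = 1 / (1 + [H⁺]/K1 + K2/[H⁺]) = 1 / (1 + 10^-2.26 + 10^-1.57)
   = 1 / (1 + 0.0054954 + 0.026915) = 1/1.0324 = 0.9686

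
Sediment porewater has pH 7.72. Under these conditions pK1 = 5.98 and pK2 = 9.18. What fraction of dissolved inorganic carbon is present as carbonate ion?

α₂ = 1 / (1 + [H⁺]/K2 + [H⁺]²/(K1K2)) = 1 / (1 + 10^+1.46 + 10^-0.28)
   = 1 / (1 + 28.840 + 0.52481) = 1/30.365 = 0.03293

α₂ = 0.0329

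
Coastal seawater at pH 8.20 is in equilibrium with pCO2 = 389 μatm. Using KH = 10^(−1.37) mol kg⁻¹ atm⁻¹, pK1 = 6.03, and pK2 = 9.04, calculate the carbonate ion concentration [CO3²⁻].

[CO2*] = KH · pCO2 = 10^(−1.37) × 389×10^-6 = 1.659×10^-5 mol/kg
α₀ = 1/(1 + K1/[H⁺] + K1K2/[H⁺]²) = 1/(1 + 10^+2.17 + 10^+1.33) = 0.005872
DIC = [CO2*]/α₀ = 1.659×10^-5 / 0.005872 = 2.826 mmol/kg
[CO3²⁻] = α₂·DIC; α₂ = 0.1255, so [CO3²⁻] = 0.1255 × 2.826 = 0.355 mmol/kg

[CO3²⁻] = 0.355 mmol/kg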